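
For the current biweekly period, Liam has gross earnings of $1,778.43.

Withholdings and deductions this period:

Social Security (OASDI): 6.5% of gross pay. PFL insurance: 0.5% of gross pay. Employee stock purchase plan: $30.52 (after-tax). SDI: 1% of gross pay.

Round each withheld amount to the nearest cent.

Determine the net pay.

$1,605.64

PFL insurance: $1,778.43 × 0.005 = $8.89
SDI: $1,778.43 × 0.01 = $17.78
Social Security (OASDI): $1,778.43 × 0.065 = $115.60
Employee stock purchase plan: $30.52
Total deductions = $8.89 + $17.78 + $115.60 + $30.52 = $172.79
Net pay = $1,778.43 − $172.79 = $1,605.64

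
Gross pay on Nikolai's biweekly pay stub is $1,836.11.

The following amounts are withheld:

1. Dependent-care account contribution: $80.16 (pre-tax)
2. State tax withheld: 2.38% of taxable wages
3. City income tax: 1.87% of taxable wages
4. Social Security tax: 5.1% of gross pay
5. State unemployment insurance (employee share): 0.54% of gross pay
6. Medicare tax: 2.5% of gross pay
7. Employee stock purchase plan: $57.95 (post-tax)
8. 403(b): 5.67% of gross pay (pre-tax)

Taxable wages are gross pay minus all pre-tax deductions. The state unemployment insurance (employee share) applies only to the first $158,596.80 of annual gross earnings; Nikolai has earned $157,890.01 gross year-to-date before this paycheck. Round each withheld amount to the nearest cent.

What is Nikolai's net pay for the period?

Dependent-care account contribution: $80.16
403(b): $1,836.11 × 0.0567 = $104.11
Pre-tax total = $80.16 + $104.11 = $184.27
Taxable wages = $1,836.11 − $184.27 = $1,651.84
State tax withheld: $1,651.84 × 0.0238 = $39.31
City income tax: $1,651.84 × 0.0187 = $30.89
Medicare tax: $1,836.11 × 0.025 = $45.90
Social Security tax: $1,836.11 × 0.051 = $93.64
State unemployment insurance (employee share): only $158,596.80 − $157,890.01 = $706.79 of this check is subject → $706.79 × 0.0054 = $3.82
Employee stock purchase plan: $57.95
Total deductions = $80.16 + $104.11 + $39.31 + $30.89 + $45.90 + $93.64 + $3.82 + $57.95 = $455.78
Net pay = $1,836.11 − $455.78 = $1,380.33

$1,380.33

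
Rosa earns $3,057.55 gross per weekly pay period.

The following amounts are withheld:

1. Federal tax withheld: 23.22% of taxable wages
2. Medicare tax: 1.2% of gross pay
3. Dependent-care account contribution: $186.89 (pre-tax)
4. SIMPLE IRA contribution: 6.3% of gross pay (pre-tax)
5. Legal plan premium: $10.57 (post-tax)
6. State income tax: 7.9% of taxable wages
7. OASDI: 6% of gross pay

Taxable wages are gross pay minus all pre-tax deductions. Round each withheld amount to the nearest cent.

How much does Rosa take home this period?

$1,613.92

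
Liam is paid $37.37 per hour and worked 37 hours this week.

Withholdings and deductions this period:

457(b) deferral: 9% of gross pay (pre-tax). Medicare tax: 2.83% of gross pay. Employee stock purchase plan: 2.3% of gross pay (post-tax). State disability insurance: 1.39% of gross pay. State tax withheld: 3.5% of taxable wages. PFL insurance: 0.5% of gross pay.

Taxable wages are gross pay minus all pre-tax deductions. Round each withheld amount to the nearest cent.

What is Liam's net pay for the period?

$1117.15

Gross pay: 37 × $37.37 = $1382.69
457(b) deferral: $1382.69 × 0.09 = $124.44
Taxable wages = $1382.69 − $124.44 = $1258.25
State tax withheld: $1258.25 × 0.035 = $44.04
Medicare tax: $1382.69 × 0.0283 = $39.13
PFL insurance: $1382.69 × 0.005 = $6.91
State disability insurance: $1382.69 × 0.0139 = $19.22
Employee stock purchase plan: $1382.69 × 0.023 = $31.80
Total deductions = $124.44 + $44.04 + $39.13 + $6.91 + $19.22 + $31.80 = $265.54
Net pay = $1382.69 − $265.54 = $1117.15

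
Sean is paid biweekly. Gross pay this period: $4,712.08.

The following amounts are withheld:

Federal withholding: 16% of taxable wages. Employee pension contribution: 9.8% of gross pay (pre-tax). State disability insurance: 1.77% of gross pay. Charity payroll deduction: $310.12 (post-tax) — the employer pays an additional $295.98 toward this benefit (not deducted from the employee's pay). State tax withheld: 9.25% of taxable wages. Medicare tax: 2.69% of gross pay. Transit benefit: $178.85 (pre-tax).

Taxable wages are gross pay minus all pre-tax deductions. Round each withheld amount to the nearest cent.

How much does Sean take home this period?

$2,523.14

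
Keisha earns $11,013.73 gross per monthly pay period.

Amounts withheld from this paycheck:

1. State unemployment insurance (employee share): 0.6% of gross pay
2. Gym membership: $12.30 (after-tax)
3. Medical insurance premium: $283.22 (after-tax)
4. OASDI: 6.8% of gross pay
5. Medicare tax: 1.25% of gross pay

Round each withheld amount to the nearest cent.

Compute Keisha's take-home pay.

$9,765.53

OASDI: $11,013.73 × 0.068 = $748.93
State unemployment insurance (employee share): $11,013.73 × 0.006 = $66.08
Medicare tax: $11,013.73 × 0.0125 = $137.67
Gym membership: $12.30
Medical insurance premium: $283.22
Total deductions = $748.93 + $66.08 + $137.67 + $12.30 + $283.22 = $1,248.20
Net pay = $11,013.73 − $1,248.20 = $9,765.53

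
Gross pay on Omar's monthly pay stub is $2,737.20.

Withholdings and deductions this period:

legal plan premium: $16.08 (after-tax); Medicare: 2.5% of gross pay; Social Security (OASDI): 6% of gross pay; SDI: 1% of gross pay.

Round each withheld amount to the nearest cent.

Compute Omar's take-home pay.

Medicare: $2,737.20 × 0.025 = $68.43
SDI: $2,737.20 × 0.01 = $27.37
Social Security (OASDI): $2,737.20 × 0.06 = $164.23
Legal plan premium: $16.08
Total deductions = $68.43 + $27.37 + $164.23 + $16.08 = $276.11
Net pay = $2,737.20 − $276.11 = $2,461.09

$2,461.09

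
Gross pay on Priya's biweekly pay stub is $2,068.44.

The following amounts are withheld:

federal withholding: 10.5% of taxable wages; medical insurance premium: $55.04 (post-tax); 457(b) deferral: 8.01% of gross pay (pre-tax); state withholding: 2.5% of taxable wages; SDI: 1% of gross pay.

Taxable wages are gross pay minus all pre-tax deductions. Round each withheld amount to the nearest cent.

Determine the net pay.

457(b) deferral: $2,068.44 × 0.0801 = $165.68
Taxable wages = $2,068.44 − $165.68 = $1,902.76
State withholding: $1,902.76 × 0.025 = $47.57
Federal withholding: $1,902.76 × 0.105 = $199.79
SDI: $2,068.44 × 0.01 = $20.68
Medical insurance premium: $55.04
Total deductions = $165.68 + $47.57 + $199.79 + $20.68 + $55.04 = $488.76
Net pay = $2,068.44 − $488.76 = $1,579.68

$1,579.68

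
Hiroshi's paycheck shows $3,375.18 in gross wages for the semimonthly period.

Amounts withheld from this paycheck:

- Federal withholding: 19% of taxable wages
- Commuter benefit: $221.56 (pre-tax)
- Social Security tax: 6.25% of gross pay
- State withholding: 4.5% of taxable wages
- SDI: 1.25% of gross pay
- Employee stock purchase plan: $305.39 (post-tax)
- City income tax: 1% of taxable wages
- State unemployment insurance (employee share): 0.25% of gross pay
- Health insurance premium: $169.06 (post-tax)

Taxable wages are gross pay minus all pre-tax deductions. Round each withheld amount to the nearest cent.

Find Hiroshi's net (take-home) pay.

Commuter benefit: $221.56
Taxable wages = $3,375.18 − $221.56 = $3,153.62
Federal withholding: $3,153.62 × 0.19 = $599.19
State withholding: $3,153.62 × 0.045 = $141.91
City income tax: $3,153.62 × 0.01 = $31.54
SDI: $3,375.18 × 0.0125 = $42.19
Social Security tax: $3,375.18 × 0.0625 = $210.95
State unemployment insurance (employee share): $3,375.18 × 0.0025 = $8.44
Employee stock purchase plan: $305.39
Health insurance premium: $169.06
Total deductions = $221.56 + $599.19 + $141.91 + $31.54 + $42.19 + $210.95 + $8.44 + $305.39 + $169.06 = $1,730.23
Net pay = $3,375.18 − $1,730.23 = $1,644.95

$1,644.95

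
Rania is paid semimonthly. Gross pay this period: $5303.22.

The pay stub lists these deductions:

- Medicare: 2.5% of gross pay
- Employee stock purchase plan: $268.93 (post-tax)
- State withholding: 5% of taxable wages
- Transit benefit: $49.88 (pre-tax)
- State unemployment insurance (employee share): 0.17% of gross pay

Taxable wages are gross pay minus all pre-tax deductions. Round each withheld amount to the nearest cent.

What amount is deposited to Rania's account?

$4580.14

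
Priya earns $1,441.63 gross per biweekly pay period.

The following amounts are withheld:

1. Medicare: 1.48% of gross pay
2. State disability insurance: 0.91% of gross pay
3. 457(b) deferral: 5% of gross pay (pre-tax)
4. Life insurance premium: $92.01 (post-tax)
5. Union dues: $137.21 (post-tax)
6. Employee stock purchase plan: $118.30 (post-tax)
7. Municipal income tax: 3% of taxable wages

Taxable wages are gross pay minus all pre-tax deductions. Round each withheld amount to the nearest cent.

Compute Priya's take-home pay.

$946.48

457(b) deferral: $1,441.63 × 0.05 = $72.08
Taxable wages = $1,441.63 − $72.08 = $1,369.55
Municipal income tax: $1,369.55 × 0.03 = $41.09
Medicare: $1,441.63 × 0.0148 = $21.34
State disability insurance: $1,441.63 × 0.0091 = $13.12
Life insurance premium: $92.01
Union dues: $137.21
Employee stock purchase plan: $118.30
Total deductions = $72.08 + $41.09 + $21.34 + $13.12 + $92.01 + $137.21 + $118.30 = $495.15
Net pay = $1,441.63 − $495.15 = $946.48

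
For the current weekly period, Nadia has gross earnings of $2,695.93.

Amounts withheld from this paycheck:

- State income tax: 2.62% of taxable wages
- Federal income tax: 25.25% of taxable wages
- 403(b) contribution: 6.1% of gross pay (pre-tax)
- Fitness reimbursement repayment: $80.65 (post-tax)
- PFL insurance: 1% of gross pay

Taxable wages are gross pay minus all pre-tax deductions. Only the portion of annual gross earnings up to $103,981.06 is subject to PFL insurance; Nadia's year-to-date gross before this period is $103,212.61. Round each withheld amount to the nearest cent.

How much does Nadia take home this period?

$1,737.63

403(b) contribution: $2,695.93 × 0.061 = $164.45
Taxable wages = $2,695.93 − $164.45 = $2,531.48
State income tax: $2,531.48 × 0.0262 = $66.32
Federal income tax: $2,531.48 × 0.2525 = $639.20
PFL insurance: only $103,981.06 − $103,212.61 = $768.45 of this check is subject → $768.45 × 0.01 = $7.68
Fitness reimbursement repayment: $80.65
Total deductions = $164.45 + $66.32 + $639.20 + $7.68 + $80.65 = $958.30
Net pay = $2,695.93 − $958.30 = $1,737.63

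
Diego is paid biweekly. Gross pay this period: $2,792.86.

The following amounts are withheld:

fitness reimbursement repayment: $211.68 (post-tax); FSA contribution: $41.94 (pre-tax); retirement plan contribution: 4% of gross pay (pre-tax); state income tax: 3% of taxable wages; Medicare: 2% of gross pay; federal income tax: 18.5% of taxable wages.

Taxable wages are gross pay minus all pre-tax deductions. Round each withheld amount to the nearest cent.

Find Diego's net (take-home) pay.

$1,804.24

FSA contribution: $41.94
Retirement plan contribution: $2,792.86 × 0.04 = $111.71
Pre-tax total = $41.94 + $111.71 = $153.65
Taxable wages = $2,792.86 − $153.65 = $2,639.21
State income tax: $2,639.21 × 0.03 = $79.18
Federal income tax: $2,639.21 × 0.185 = $488.25
Medicare: $2,792.86 × 0.02 = $55.86
Fitness reimbursement repayment: $211.68
Total deductions = $41.94 + $111.71 + $79.18 + $488.25 + $55.86 + $211.68 = $988.62
Net pay = $2,792.86 − $988.62 = $1,804.24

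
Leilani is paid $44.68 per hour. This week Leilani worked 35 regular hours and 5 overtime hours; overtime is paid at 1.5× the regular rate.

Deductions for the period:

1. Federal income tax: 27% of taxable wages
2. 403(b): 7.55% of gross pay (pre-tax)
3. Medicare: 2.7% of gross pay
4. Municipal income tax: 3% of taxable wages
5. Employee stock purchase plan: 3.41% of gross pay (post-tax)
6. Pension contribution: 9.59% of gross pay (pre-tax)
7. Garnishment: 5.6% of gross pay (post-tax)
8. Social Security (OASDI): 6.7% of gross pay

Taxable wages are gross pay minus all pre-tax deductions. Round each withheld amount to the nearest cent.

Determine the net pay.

Regular pay: 35 × $44.68 = $1,563.80
Overtime pay: 5 × $44.68 × 1.5 = $335.10
Gross pay = $1,563.80 + $335.10 = $1,898.90
403(b): $1,898.90 × 0.0755 = $143.37
Pension contribution: $1,898.90 × 0.0959 = $182.10
Pre-tax total = $143.37 + $182.10 = $325.47
Taxable wages = $1,898.90 − $325.47 = $1,573.43
Municipal income tax: $1,573.43 × 0.03 = $47.20
Federal income tax: $1,573.43 × 0.27 = $424.83
Social Security (OASDI): $1,898.90 × 0.067 = $127.23
Medicare: $1,898.90 × 0.027 = $51.27
Garnishment: $1,898.90 × 0.056 = $106.34
Employee stock purchase plan: $1,898.90 × 0.0341 = $64.75
Total deductions = $143.37 + $182.10 + $47.20 + $424.83 + $127.23 + $51.27 + $106.34 + $64.75 = $1,147.09
Net pay = $1,898.90 − $1,147.09 = $751.81

$751.81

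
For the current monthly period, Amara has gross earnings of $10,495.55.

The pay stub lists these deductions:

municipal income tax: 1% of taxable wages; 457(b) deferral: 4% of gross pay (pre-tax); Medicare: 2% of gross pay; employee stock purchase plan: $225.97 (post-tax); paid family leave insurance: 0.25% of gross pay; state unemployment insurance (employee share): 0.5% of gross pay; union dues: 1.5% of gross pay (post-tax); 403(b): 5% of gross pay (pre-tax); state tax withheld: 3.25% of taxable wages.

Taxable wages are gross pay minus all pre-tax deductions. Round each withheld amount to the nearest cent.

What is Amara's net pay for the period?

$8,473.00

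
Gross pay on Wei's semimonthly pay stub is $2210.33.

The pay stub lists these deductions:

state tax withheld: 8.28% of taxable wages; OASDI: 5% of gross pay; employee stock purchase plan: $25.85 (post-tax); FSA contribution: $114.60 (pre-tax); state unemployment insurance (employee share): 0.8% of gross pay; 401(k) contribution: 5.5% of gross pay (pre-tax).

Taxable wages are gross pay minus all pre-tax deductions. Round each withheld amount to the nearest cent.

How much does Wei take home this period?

$1656.65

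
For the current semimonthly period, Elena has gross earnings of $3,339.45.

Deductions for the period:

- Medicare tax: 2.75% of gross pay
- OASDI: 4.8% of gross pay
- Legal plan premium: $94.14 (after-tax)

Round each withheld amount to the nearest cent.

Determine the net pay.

OASDI: $3,339.45 × 0.048 = $160.29
Medicare tax: $3,339.45 × 0.0275 = $91.83
Legal plan premium: $94.14
Total deductions = $160.29 + $91.83 + $94.14 = $346.26
Net pay = $3,339.45 − $346.26 = $2,993.19

$2,993.19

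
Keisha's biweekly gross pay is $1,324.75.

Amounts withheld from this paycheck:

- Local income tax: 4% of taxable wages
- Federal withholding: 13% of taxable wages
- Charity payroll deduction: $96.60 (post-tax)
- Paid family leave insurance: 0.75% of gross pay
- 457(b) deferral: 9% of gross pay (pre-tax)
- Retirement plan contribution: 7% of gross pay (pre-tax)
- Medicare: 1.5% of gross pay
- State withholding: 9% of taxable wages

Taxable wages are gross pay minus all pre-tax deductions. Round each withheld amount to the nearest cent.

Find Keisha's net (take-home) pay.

457(b) deferral: $1,324.75 × 0.09 = $119.23
Retirement plan contribution: $1,324.75 × 0.07 = $92.73
Pre-tax total = $119.23 + $92.73 = $211.96
Taxable wages = $1,324.75 − $211.96 = $1,112.79
Local income tax: $1,112.79 × 0.04 = $44.51
State withholding: $1,112.79 × 0.09 = $100.15
Federal withholding: $1,112.79 × 0.13 = $144.66
Paid family leave insurance: $1,324.75 × 0.0075 = $9.94
Medicare: $1,324.75 × 0.015 = $19.87
Charity payroll deduction: $96.60
Total deductions = $119.23 + $92.73 + $44.51 + $100.15 + $144.66 + $9.94 + $19.87 + $96.60 = $627.69
Net pay = $1,324.75 − $627.69 = $697.06

$697.06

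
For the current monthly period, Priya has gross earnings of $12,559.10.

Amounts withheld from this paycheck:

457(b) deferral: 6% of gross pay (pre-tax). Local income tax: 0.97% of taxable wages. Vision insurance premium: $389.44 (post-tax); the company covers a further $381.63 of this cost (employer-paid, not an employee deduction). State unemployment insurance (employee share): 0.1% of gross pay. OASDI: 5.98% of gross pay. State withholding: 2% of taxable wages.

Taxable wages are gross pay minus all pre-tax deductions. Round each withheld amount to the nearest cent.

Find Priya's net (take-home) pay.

457(b) deferral: $12,559.10 × 0.06 = $753.55
Taxable wages = $12,559.10 − $753.55 = $11,805.55
Local income tax: $11,805.55 × 0.0097 = $114.51
State withholding: $11,805.55 × 0.02 = $236.11
State unemployment insurance (employee share): $12,559.10 × 0.001 = $12.56
OASDI: $12,559.10 × 0.0598 = $751.03
Vision insurance premium: $389.44
(Employer's $381.63 toward vision insurance premium is not withheld from the employee.)
Total deductions = $753.55 + $114.51 + $236.11 + $12.56 + $751.03 + $389.44 = $2,257.20
Net pay = $12,559.10 − $2,257.20 = $10,301.90

$10,301.90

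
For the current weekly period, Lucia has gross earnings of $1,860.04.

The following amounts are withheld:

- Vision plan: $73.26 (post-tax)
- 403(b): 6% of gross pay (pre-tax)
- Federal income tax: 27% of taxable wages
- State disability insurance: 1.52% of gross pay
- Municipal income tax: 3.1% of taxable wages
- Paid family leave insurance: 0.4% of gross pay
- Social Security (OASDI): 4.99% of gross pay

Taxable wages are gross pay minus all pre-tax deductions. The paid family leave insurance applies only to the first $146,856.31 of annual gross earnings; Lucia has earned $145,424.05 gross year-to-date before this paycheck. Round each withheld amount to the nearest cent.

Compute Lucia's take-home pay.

$1,022.08

403(b): $1,860.04 × 0.06 = $111.60
Taxable wages = $1,860.04 − $111.60 = $1,748.44
Federal income tax: $1,748.44 × 0.27 = $472.08
Municipal income tax: $1,748.44 × 0.031 = $54.20
State disability insurance: $1,860.04 × 0.0152 = $28.27
Paid family leave insurance: only $146,856.31 − $145,424.05 = $1,432.26 of this check is subject → $1,432.26 × 0.004 = $5.73
Social Security (OASDI): $1,860.04 × 0.0499 = $92.82
Vision plan: $73.26
Total deductions = $111.60 + $472.08 + $54.20 + $28.27 + $5.73 + $92.82 + $73.26 = $837.96
Net pay = $1,860.04 − $837.96 = $1,022.08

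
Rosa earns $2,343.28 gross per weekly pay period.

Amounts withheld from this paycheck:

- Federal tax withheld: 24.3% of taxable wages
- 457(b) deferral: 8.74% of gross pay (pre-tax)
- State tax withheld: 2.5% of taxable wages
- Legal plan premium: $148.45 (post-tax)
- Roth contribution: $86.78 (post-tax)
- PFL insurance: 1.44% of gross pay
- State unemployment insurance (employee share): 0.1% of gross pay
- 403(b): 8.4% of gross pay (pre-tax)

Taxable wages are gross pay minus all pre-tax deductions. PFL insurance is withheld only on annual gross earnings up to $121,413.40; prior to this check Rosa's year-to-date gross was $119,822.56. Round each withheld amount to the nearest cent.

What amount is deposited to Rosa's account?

457(b) deferral: $2,343.28 × 0.0874 = $204.80
403(b): $2,343.28 × 0.084 = $196.84
Pre-tax total = $204.80 + $196.84 = $401.64
Taxable wages = $2,343.28 − $401.64 = $1,941.64
State tax withheld: $1,941.64 × 0.025 = $48.54
Federal tax withheld: $1,941.64 × 0.243 = $471.82
State unemployment insurance (employee share): $2,343.28 × 0.001 = $2.34
PFL insurance: only $121,413.40 − $119,822.56 = $1,590.84 of this check is subject → $1,590.84 × 0.0144 = $22.91
Legal plan premium: $148.45
Roth contribution: $86.78
Total deductions = $204.80 + $196.84 + $48.54 + $471.82 + $2.34 + $22.91 + $148.45 + $86.78 = $1,182.48
Net pay = $2,343.28 − $1,182.48 = $1,160.80

$1,160.80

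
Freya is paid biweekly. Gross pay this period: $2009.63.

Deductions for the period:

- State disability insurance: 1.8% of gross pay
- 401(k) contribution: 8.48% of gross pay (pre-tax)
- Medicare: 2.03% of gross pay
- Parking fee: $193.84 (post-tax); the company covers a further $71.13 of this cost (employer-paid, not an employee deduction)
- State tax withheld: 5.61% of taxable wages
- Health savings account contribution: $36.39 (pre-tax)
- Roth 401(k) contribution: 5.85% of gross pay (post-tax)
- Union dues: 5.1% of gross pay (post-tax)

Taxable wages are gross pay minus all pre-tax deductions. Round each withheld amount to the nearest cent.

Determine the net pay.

Health savings account contribution: $36.39
401(k) contribution: $2009.63 × 0.0848 = $170.42
Pre-tax total = $36.39 + $170.42 = $206.81
Taxable wages = $2009.63 − $206.81 = $1802.82
State tax withheld: $1802.82 × 0.0561 = $101.14
Medicare: $2009.63 × 0.0203 = $40.80
State disability insurance: $2009.63 × 0.018 = $36.17
Roth 401(k) contribution: $2009.63 × 0.0585 = $117.56
Union dues: $2009.63 × 0.051 = $102.49
Parking fee: $193.84
(Employer's $71.13 toward parking fee is not withheld from the employee.)
Total deductions = $36.39 + $170.42 + $101.14 + $40.80 + $36.17 + $117.56 + $102.49 + $193.84 = $798.81
Net pay = $2009.63 − $798.81 = $1210.82

$1210.82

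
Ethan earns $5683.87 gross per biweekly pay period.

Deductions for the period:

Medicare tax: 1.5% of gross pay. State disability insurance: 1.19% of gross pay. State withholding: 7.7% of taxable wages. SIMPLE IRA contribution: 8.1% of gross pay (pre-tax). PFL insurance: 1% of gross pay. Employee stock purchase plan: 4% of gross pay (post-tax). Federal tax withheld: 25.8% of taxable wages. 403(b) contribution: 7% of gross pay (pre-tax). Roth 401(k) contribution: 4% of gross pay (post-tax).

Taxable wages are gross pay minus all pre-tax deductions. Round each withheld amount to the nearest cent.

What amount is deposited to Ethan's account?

403(b) contribution: $5683.87 × 0.07 = $397.87
SIMPLE IRA contribution: $5683.87 × 0.081 = $460.39
Pre-tax total = $397.87 + $460.39 = $858.26
Taxable wages = $5683.87 − $858.26 = $4825.61
State withholding: $4825.61 × 0.077 = $371.57
Federal tax withheld: $4825.61 × 0.258 = $1245.01
State disability insurance: $5683.87 × 0.0119 = $67.64
PFL insurance: $5683.87 × 0.01 = $56.84
Medicare tax: $5683.87 × 0.015 = $85.26
Employee stock purchase plan: $5683.87 × 0.04 = $227.35
Roth 401(k) contribution: $5683.87 × 0.04 = $227.35
Total deductions = $397.87 + $460.39 + $371.57 + $1245.01 + $67.64 + $56.84 + $85.26 + $227.35 + $227.35 = $3139.28
Net pay = $5683.87 − $3139.28 = $2544.59

$2544.59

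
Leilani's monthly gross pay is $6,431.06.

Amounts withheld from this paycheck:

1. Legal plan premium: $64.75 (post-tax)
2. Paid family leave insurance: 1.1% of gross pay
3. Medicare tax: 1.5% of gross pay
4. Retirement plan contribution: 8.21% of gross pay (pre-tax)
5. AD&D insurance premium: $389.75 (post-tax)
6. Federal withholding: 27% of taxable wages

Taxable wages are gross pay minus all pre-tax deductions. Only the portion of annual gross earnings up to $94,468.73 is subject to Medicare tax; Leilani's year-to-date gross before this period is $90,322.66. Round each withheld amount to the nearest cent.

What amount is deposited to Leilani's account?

$3,721.81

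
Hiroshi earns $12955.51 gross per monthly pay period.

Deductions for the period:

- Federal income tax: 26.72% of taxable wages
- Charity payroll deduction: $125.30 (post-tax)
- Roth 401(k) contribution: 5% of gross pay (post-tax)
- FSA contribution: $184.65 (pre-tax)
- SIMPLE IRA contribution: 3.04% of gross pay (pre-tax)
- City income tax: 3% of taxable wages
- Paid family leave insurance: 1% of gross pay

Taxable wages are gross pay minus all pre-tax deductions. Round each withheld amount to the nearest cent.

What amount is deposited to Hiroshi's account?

$7795.92

SIMPLE IRA contribution: $12955.51 × 0.0304 = $393.85
FSA contribution: $184.65
Pre-tax total = $393.85 + $184.65 = $578.50
Taxable wages = $12955.51 − $578.50 = $12377.01
City income tax: $12377.01 × 0.03 = $371.31
Federal income tax: $12377.01 × 0.2672 = $3307.14
Paid family leave insurance: $12955.51 × 0.01 = $129.56
Roth 401(k) contribution: $12955.51 × 0.05 = $647.78
Charity payroll deduction: $125.30
Total deductions = $393.85 + $184.65 + $371.31 + $3307.14 + $129.56 + $647.78 + $125.30 = $5159.59
Net pay = $12955.51 − $5159.59 = $7795.92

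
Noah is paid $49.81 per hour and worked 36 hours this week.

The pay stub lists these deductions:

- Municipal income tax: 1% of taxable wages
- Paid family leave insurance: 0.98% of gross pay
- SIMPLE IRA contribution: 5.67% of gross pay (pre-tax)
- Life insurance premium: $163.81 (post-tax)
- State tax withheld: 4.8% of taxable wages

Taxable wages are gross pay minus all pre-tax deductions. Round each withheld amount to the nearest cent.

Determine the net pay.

$1,412.01

Gross pay: 36 × $49.81 = $1,793.16
SIMPLE IRA contribution: $1,793.16 × 0.0567 = $101.67
Taxable wages = $1,793.16 − $101.67 = $1,691.49
State tax withheld: $1,691.49 × 0.048 = $81.19
Municipal income tax: $1,691.49 × 0.01 = $16.91
Paid family leave insurance: $1,793.16 × 0.0098 = $17.57
Life insurance premium: $163.81
Total deductions = $101.67 + $81.19 + $16.91 + $17.57 + $163.81 = $381.15
Net pay = $1,793.16 − $381.15 = $1,412.01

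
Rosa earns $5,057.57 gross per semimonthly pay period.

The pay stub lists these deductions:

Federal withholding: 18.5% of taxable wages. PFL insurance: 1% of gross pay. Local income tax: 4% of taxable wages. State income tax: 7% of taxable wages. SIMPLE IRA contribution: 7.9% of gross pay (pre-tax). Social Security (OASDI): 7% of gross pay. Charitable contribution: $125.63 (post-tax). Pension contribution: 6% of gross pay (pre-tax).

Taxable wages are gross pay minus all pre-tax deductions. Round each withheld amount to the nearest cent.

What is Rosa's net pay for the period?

$2,539.73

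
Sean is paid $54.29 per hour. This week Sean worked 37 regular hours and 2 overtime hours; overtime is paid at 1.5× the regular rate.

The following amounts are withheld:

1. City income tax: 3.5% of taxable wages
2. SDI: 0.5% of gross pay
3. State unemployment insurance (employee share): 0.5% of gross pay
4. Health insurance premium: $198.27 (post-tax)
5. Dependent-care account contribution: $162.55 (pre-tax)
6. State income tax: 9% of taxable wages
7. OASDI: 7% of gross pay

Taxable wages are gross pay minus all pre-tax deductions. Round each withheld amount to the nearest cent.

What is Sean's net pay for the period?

$1,385.92

Regular pay: 37 × $54.29 = $2,008.73
Overtime pay: 2 × $54.29 × 1.5 = $162.87
Gross pay = $2,008.73 + $162.87 = $2,171.60
Dependent-care account contribution: $162.55
Taxable wages = $2,171.60 − $162.55 = $2,009.05
City income tax: $2,009.05 × 0.035 = $70.32
State income tax: $2,009.05 × 0.09 = $180.81
OASDI: $2,171.60 × 0.07 = $152.01
SDI: $2,171.60 × 0.005 = $10.86
State unemployment insurance (employee share): $2,171.60 × 0.005 = $10.86
Health insurance premium: $198.27
Total deductions = $162.55 + $70.32 + $180.81 + $152.01 + $10.86 + $10.86 + $198.27 = $785.68
Net pay = $2,171.60 − $785.68 = $1,385.92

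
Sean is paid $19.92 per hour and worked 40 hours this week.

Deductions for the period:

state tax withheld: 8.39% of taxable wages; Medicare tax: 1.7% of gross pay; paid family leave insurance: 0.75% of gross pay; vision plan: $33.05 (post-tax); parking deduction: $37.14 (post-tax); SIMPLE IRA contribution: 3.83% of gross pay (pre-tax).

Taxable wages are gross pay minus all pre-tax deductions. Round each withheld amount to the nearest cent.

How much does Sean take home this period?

$612.27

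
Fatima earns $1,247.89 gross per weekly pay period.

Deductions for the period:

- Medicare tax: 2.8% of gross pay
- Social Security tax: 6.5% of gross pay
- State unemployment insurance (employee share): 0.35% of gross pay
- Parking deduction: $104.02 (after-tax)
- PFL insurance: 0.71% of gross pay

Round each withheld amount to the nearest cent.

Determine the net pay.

Social Security tax: $1,247.89 × 0.065 = $81.11
PFL insurance: $1,247.89 × 0.0071 = $8.86
Medicare tax: $1,247.89 × 0.028 = $34.94
State unemployment insurance (employee share): $1,247.89 × 0.0035 = $4.37
Parking deduction: $104.02
Total deductions = $81.11 + $8.86 + $34.94 + $4.37 + $104.02 = $233.30
Net pay = $1,247.89 − $233.30 = $1,014.59

$1,014.59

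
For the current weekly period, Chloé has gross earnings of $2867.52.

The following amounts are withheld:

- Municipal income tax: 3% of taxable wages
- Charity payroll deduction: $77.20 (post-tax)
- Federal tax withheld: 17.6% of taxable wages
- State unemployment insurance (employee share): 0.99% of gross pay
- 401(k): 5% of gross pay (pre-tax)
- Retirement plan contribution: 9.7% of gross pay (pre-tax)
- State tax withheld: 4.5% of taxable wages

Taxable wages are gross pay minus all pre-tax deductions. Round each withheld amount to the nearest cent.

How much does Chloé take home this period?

Retirement plan contribution: $2867.52 × 0.097 = $278.15
401(k): $2867.52 × 0.05 = $143.38
Pre-tax total = $278.15 + $143.38 = $421.53
Taxable wages = $2867.52 − $421.53 = $2445.99
Federal tax withheld: $2445.99 × 0.176 = $430.49
State tax withheld: $2445.99 × 0.045 = $110.07
Municipal income tax: $2445.99 × 0.03 = $73.38
State unemployment insurance (employee share): $2867.52 × 0.0099 = $28.39
Charity payroll deduction: $77.20
Total deductions = $278.15 + $143.38 + $430.49 + $110.07 + $73.38 + $28.39 + $77.20 = $1141.06
Net pay = $2867.52 − $1141.06 = $1726.46

$1726.46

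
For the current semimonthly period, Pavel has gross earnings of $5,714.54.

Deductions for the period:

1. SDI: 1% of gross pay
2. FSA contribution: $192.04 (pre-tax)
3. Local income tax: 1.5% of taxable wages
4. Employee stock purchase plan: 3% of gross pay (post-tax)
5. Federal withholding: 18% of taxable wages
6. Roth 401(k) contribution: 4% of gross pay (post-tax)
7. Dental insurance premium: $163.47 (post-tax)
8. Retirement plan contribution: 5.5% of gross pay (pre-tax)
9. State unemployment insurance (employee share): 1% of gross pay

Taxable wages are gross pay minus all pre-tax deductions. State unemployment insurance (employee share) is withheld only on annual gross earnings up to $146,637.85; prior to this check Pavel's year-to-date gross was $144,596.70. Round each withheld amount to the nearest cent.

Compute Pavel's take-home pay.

$3,551.55

Retirement plan contribution: $5,714.54 × 0.055 = $314.30
FSA contribution: $192.04
Pre-tax total = $314.30 + $192.04 = $506.34
Taxable wages = $5,714.54 − $506.34 = $5,208.20
Local income tax: $5,208.20 × 0.015 = $78.12
Federal withholding: $5,208.20 × 0.18 = $937.48
SDI: $5,714.54 × 0.01 = $57.15
State unemployment insurance (employee share): only $146,637.85 − $144,596.70 = $2,041.15 of this check is subject → $2,041.15 × 0.01 = $20.41
Roth 401(k) contribution: $5,714.54 × 0.04 = $228.58
Employee stock purchase plan: $5,714.54 × 0.03 = $171.44
Dental insurance premium: $163.47
Total deductions = $314.30 + $192.04 + $78.12 + $937.48 + $57.15 + $20.41 + $228.58 + $171.44 + $163.47 = $2,162.99
Net pay = $5,714.54 − $2,162.99 = $3,551.55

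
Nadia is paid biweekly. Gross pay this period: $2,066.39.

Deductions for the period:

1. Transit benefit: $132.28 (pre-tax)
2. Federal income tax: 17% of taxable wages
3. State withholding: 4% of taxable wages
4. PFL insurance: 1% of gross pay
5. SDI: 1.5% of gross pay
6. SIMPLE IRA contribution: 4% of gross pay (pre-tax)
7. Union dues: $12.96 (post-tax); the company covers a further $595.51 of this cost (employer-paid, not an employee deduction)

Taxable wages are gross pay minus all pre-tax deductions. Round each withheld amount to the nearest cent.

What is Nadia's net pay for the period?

$1,398.02

SIMPLE IRA contribution: $2,066.39 × 0.04 = $82.66
Transit benefit: $132.28
Pre-tax total = $82.66 + $132.28 = $214.94
Taxable wages = $2,066.39 − $214.94 = $1,851.45
Federal income tax: $1,851.45 × 0.17 = $314.75
State withholding: $1,851.45 × 0.04 = $74.06
SDI: $2,066.39 × 0.015 = $31.00
PFL insurance: $2,066.39 × 0.01 = $20.66
Union dues: $12.96
(Employer's $595.51 toward union dues is not withheld from the employee.)
Total deductions = $82.66 + $132.28 + $314.75 + $74.06 + $31.00 + $20.66 + $12.96 = $668.37
Net pay = $2,066.39 − $668.37 = $1,398.02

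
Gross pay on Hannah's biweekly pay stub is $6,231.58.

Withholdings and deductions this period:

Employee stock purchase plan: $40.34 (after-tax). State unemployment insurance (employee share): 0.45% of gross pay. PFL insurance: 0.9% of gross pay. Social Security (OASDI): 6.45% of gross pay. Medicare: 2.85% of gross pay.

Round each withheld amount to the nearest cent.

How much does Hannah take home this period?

Social Security (OASDI): $6,231.58 × 0.0645 = $401.94
PFL insurance: $6,231.58 × 0.009 = $56.08
Medicare: $6,231.58 × 0.0285 = $177.60
State unemployment insurance (employee share): $6,231.58 × 0.0045 = $28.04
Employee stock purchase plan: $40.34
Total deductions = $401.94 + $56.08 + $177.60 + $28.04 + $40.34 = $704.00
Net pay = $6,231.58 − $704.00 = $5,527.58

$5,527.58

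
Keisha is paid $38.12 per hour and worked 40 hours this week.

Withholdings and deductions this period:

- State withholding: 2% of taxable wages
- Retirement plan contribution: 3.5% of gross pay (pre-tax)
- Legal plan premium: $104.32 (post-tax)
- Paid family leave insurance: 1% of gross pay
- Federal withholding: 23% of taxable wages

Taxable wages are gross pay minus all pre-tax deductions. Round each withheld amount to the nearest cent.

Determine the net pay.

Gross pay: 40 × $38.12 = $1,524.80
Retirement plan contribution: $1,524.80 × 0.035 = $53.37
Taxable wages = $1,524.80 − $53.37 = $1,471.43
State withholding: $1,471.43 × 0.02 = $29.43
Federal withholding: $1,471.43 × 0.23 = $338.43
Paid family leave insurance: $1,524.80 × 0.01 = $15.25
Legal plan premium: $104.32
Total deductions = $53.37 + $29.43 + $338.43 + $15.25 + $104.32 = $540.80
Net pay = $1,524.80 − $540.80 = $984.00

$984.00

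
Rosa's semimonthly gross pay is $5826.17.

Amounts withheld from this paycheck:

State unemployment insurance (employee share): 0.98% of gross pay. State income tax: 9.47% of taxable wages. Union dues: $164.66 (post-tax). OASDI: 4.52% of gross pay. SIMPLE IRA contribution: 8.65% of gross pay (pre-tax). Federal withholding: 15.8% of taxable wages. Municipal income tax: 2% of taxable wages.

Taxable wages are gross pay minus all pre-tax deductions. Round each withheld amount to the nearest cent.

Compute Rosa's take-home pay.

SIMPLE IRA contribution: $5826.17 × 0.0865 = $503.96
Taxable wages = $5826.17 − $503.96 = $5322.21
State income tax: $5322.21 × 0.0947 = $504.01
Federal withholding: $5322.21 × 0.158 = $840.91
Municipal income tax: $5322.21 × 0.02 = $106.44
OASDI: $5826.17 × 0.0452 = $263.34
State unemployment insurance (employee share): $5826.17 × 0.0098 = $57.10
Union dues: $164.66
Total deductions = $503.96 + $504.01 + $840.91 + $106.44 + $263.34 + $57.10 + $164.66 = $2440.42
Net pay = $5826.17 − $2440.42 = $3385.75

$3385.75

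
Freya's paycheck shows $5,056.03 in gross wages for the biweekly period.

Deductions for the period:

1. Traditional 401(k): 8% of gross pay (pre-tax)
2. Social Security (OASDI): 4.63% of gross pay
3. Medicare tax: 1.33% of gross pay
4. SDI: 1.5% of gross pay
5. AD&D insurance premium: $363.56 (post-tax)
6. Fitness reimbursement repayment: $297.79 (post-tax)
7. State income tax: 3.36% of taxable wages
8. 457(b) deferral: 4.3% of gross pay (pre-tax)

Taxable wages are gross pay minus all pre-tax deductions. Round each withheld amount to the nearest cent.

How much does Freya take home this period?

$3,246.62

457(b) deferral: $5,056.03 × 0.043 = $217.41
Traditional 401(k): $5,056.03 × 0.08 = $404.48
Pre-tax total = $217.41 + $404.48 = $621.89
Taxable wages = $5,056.03 − $621.89 = $4,434.14
State income tax: $4,434.14 × 0.0336 = $148.99
SDI: $5,056.03 × 0.015 = $75.84
Social Security (OASDI): $5,056.03 × 0.0463 = $234.09
Medicare tax: $5,056.03 × 0.0133 = $67.25
AD&D insurance premium: $363.56
Fitness reimbursement repayment: $297.79
Total deductions = $217.41 + $404.48 + $148.99 + $75.84 + $234.09 + $67.25 + $363.56 + $297.79 = $1,809.41
Net pay = $5,056.03 − $1,809.41 = $3,246.62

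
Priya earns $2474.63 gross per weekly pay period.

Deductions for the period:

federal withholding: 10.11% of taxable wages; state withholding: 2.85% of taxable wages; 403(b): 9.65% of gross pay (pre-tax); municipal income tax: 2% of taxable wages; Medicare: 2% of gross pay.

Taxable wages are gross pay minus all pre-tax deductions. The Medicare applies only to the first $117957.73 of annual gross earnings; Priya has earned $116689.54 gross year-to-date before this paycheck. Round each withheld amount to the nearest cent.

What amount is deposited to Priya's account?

403(b): $2474.63 × 0.0965 = $238.80
Taxable wages = $2474.63 − $238.80 = $2235.83
Federal withholding: $2235.83 × 0.1011 = $226.04
Municipal income tax: $2235.83 × 0.02 = $44.72
State withholding: $2235.83 × 0.0285 = $63.72
Medicare: only $117957.73 − $116689.54 = $1268.19 of this check is subject → $1268.19 × 0.02 = $25.36
Total deductions = $238.80 + $226.04 + $44.72 + $63.72 + $25.36 = $598.64
Net pay = $2474.63 − $598.64 = $1875.99

$1875.99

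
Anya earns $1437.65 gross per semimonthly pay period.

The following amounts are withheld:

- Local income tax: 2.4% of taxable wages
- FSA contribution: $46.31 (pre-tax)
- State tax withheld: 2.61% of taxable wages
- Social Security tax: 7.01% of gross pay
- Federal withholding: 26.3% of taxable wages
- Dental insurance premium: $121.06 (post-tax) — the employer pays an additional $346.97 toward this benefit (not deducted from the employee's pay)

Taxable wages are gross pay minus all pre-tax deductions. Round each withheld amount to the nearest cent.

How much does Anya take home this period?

$733.88

FSA contribution: $46.31
Taxable wages = $1437.65 − $46.31 = $1391.34
Federal withholding: $1391.34 × 0.263 = $365.92
State tax withheld: $1391.34 × 0.0261 = $36.31
Local income tax: $1391.34 × 0.024 = $33.39
Social Security tax: $1437.65 × 0.0701 = $100.78
Dental insurance premium: $121.06
(Employer's $346.97 toward dental insurance premium is not withheld from the employee.)
Total deductions = $46.31 + $365.92 + $36.31 + $33.39 + $100.78 + $121.06 = $703.77
Net pay = $1437.65 − $703.77 = $733.88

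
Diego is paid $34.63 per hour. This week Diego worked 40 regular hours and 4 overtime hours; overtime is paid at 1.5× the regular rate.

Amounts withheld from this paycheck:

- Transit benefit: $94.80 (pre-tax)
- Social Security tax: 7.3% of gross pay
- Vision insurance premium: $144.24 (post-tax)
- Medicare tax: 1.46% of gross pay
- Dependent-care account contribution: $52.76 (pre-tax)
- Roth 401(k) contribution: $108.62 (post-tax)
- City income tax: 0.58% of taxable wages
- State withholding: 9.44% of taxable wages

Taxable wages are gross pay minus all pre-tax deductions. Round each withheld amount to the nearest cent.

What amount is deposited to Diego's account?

Regular pay: 40 × $34.63 = $1,385.20
Overtime pay: 4 × $34.63 × 1.5 = $207.78
Gross pay = $1,385.20 + $207.78 = $1,592.98
Dependent-care account contribution: $52.76
Transit benefit: $94.80
Pre-tax total = $52.76 + $94.80 = $147.56
Taxable wages = $1,592.98 − $147.56 = $1,445.42
State withholding: $1,445.42 × 0.0944 = $136.45
City income tax: $1,445.42 × 0.0058 = $8.38
Social Security tax: $1,592.98 × 0.073 = $116.29
Medicare tax: $1,592.98 × 0.0146 = $23.26
Vision insurance premium: $144.24
Roth 401(k) contribution: $108.62
Total deductions = $52.76 + $94.80 + $136.45 + $8.38 + $116.29 + $23.26 + $144.24 + $108.62 = $684.80
Net pay = $1,592.98 − $684.80 = $908.18

$908.18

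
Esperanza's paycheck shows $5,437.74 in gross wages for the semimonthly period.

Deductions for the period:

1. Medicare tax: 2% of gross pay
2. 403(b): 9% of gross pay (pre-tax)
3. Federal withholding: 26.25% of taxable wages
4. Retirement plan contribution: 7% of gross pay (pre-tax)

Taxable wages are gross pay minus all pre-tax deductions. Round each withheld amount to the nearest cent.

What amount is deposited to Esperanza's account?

403(b): $5,437.74 × 0.09 = $489.40
Retirement plan contribution: $5,437.74 × 0.07 = $380.64
Pre-tax total = $489.40 + $380.64 = $870.04
Taxable wages = $5,437.74 − $870.04 = $4,567.70
Federal withholding: $4,567.70 × 0.2625 = $1,199.02
Medicare tax: $5,437.74 × 0.02 = $108.75
Total deductions = $489.40 + $380.64 + $1,199.02 + $108.75 = $2,177.81
Net pay = $5,437.74 − $2,177.81 = $3,259.93

$3,259.93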